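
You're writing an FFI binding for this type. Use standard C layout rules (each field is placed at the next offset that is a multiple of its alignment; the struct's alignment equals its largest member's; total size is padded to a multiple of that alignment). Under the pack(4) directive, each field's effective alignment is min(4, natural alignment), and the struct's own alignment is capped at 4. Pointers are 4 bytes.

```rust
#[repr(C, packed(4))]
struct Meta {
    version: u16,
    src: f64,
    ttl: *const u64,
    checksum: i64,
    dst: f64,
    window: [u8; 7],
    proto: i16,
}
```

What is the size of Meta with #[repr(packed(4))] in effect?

@0: version [2B, align 2] → 2
+2 pad (align 4)
@4: src [8B, align 4] → 12
@12: ttl [4B, align 4] → 16
@16: checksum [8B, align 4] → 24
@24: dst [8B, align 4] → 32
@32: window [7B, align 1] → 39
+1 pad (align 2)
@40: proto [2B, align 2] → 42
+2 tail pad (align 4)
size 44, align 4

44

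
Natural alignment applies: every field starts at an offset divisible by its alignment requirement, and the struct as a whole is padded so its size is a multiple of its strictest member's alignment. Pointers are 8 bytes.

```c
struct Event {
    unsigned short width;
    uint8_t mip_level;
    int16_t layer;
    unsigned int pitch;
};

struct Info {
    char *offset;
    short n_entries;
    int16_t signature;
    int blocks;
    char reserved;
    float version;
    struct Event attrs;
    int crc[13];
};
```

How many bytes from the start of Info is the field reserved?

Event: @0: width [2B, align 2] → 2; @2: mip_level [1B, align 1] → 3; +1 pad (align 2); @4: layer [2B, align 2] → 6; +2 pad (align 4); @8: pitch [4B, align 4] → 12; size 12, align 4
@0: offset [8B, align 8] → 8
@8: n_entries [2B, align 2] → 10
@10: signature [2B, align 2] → 12
@12: blocks [4B, align 4] → 16
@16: reserved [1B, align 1] → 17

16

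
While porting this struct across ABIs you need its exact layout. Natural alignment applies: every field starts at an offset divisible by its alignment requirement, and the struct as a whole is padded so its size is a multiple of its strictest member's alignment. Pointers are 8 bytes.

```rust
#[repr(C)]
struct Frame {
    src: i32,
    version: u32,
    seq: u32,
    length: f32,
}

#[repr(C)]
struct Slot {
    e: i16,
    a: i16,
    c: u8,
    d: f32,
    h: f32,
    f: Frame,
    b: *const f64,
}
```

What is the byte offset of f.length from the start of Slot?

Frame: src at 0 (size 4, align 4) → ends 4; version at 4 (size 4, align 4) → ends 8; seq at 8 (size 4, align 4) → ends 12; length at 12 (size 4, align 4) → ends 16; total 16 bytes, alignment 4
e at 0 (size 2, align 2) → ends 2
a at 2 (size 2, align 2) → ends 4
c at 4 (size 1, align 1) → ends 5
pad 3 to align 4 for d
d at 8 (size 4, align 4) → ends 12
h at 12 (size 4, align 4) → ends 16
f at 16 (size 16, align 4) → ends 32
within Frame: length at 12
16 + 12 = 28

28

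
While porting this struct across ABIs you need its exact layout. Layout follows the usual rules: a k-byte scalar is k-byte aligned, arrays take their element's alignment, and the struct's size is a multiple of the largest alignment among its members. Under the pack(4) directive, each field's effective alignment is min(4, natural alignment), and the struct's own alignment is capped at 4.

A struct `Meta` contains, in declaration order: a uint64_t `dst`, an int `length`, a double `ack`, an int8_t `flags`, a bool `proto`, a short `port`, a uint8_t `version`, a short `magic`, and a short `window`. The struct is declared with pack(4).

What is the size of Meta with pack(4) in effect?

dst at 0 (size 8, align 4) → ends 8
length at 8 (size 4, align 4) → ends 12
ack at 12 (size 8, align 4) → ends 20
flags at 20 (size 1, align 1) → ends 21
proto at 21 (size 1, align 1) → ends 22
port at 22 (size 2, align 2) → ends 24
version at 24 (size 1, align 1) → ends 25
pad 1 to align 2 for magic
magic at 26 (size 2, align 2) → ends 28
window at 28 (size 2, align 2) → ends 30
tail pad 2 to reach multiple of 4
total 32 bytes, alignment 4

32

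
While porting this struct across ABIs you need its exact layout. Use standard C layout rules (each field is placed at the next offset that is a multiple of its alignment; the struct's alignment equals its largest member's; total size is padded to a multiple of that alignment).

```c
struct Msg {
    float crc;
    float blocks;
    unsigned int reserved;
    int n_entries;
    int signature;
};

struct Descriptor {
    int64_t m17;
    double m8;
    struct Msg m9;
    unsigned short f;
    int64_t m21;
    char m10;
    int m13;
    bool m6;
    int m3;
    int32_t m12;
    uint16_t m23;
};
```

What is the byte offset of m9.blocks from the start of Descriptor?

Msg: 0..4  crc  (4B, 4-aligned); 4..8  blocks  (4B, 4-aligned); 8..12  reserved  (4B, 4-aligned); 12..16  n_entries  (4B, 4-aligned); 16..20  signature  (4B, 4-aligned); sizeof = 20, alignof = 4
0..8  m17  (8B, 8-aligned)
8..16  m8  (8B, 8-aligned)
16..36  m9  (20B, 4-aligned)
within Msg: blocks at 4
16 + 4 = 20

20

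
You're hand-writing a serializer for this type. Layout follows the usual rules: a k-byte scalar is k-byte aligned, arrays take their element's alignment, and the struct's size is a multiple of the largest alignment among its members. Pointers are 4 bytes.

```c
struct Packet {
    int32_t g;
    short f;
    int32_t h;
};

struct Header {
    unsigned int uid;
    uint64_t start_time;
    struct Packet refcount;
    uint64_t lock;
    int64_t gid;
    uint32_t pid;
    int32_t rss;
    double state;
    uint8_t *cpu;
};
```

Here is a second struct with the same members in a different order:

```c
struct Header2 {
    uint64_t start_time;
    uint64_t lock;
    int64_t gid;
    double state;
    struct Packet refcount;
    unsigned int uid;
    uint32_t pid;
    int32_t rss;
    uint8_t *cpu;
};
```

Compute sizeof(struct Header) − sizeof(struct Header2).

8

Packet: g at 0 (size 4, align 4) → ends 4; f at 4 (size 2, align 2) → ends 6; pad 2 to align 4 for h; h at 8 (size 4, align 4) → ends 12; total 12 bytes, alignment 4
uid at 0 (size 4, align 4) → ends 4
pad 4 to align 8 for start_time
start_time at 8 (size 8, align 8) → ends 16
refcount at 16 (size 12, align 4) → ends 28
pad 4 to align 8 for lock
lock at 32 (size 8, align 8) → ends 40
gid at 40 (size 8, align 8) → ends 48
pid at 48 (size 4, align 4) → ends 52
rss at 52 (size 4, align 4) → ends 56
state at 56 (size 8, align 8) → ends 64
cpu at 64 (size 4, align 4) → ends 68
tail pad 4 to reach multiple of 8
total 72 bytes, alignment 8
— Header2 —
start_time at 0 (size 8, align 8) → ends 8
lock at 8 (size 8, align 8) → ends 16
gid at 16 (size 8, align 8) → ends 24
state at 24 (size 8, align 8) → ends 32
refcount at 32 (size 12, align 4) → ends 44
uid at 44 (size 4, align 4) → ends 48
pid at 48 (size 4, align 4) → ends 52
rss at 52 (size 4, align 4) → ends 56
cpu at 56 (size 4, align 4) → ends 60
tail pad 4 to reach multiple of 8
total 64 bytes, alignment 8
72 − 64 = 8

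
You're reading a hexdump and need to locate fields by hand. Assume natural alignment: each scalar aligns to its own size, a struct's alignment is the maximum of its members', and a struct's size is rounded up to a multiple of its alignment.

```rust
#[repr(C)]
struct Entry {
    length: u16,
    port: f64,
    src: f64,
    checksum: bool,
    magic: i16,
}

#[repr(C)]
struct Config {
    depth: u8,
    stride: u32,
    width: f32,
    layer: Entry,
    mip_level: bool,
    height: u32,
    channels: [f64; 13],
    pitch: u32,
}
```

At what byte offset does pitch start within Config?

Entry: @0: length [2B, align 2] → 2; +6 pad (align 8); @8: port [8B, align 8] → 16; @16: src [8B, align 8] → 24; @24: checksum [1B, align 1] → 25; +1 pad (align 2); @26: magic [2B, align 2] → 28; +4 tail pad (align 8); size 32, align 8
@0: depth [1B, align 1] → 1
+3 pad (align 4)
@4: stride [4B, align 4] → 8
@8: width [4B, align 4] → 12
+4 pad (align 8)
@16: layer [32B, align 8] → 48
@48: mip_level [1B, align 1] → 49
+3 pad (align 4)
@52: height [4B, align 4] → 56
@56: channels [104B, align 8] → 160
@160: pitch [4B, align 4] → 164

160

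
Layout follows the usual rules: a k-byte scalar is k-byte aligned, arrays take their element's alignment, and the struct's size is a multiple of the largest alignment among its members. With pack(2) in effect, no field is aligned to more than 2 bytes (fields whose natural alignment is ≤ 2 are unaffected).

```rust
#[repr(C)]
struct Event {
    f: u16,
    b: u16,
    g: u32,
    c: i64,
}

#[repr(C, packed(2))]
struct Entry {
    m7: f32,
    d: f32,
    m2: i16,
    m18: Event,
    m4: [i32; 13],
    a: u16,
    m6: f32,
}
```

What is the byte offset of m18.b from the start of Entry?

12

Event: f at 0 (size 2, align 2) → ends 2; b at 2 (size 2, align 2) → ends 4; g at 4 (size 4, align 4) → ends 8; c at 8 (size 8, align 8) → ends 16; total 16 bytes, alignment 8
m7 at 0 (size 4, align 2) → ends 4
d at 4 (size 4, align 2) → ends 8
m2 at 8 (size 2, align 2) → ends 10
m18 at 10 (size 16, align 2) → ends 26
within Event: b at 2
10 + 2 = 12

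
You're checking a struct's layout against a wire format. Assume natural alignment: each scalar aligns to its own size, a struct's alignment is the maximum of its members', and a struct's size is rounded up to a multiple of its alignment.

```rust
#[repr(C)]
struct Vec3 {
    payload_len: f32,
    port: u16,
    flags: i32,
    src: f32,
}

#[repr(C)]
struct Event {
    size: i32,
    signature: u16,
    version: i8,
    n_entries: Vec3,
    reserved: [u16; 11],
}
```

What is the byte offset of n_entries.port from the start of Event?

12

Vec3: @0: payload_len [4B, align 4] → 4; @4: port [2B, align 2] → 6; +2 pad (align 4); @8: flags [4B, align 4] → 12; @12: src [4B, align 4] → 16; size 16, align 4
@0: size [4B, align 4] → 4
@4: signature [2B, align 2] → 6
@6: version [1B, align 1] → 7
+1 pad (align 4)
@8: n_entries [16B, align 4] → 24
within Vec3: port at 4
8 + 4 = 12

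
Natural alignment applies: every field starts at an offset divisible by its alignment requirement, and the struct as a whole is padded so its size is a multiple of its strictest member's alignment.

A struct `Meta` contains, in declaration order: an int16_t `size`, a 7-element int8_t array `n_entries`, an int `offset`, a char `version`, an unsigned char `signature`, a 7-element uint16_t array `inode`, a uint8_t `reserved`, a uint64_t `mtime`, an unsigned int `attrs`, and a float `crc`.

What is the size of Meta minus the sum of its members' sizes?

@0: size [2B, align 2] → 2
@2: n_entries [7B, align 1] → 9
+3 pad (align 4)
@12: offset [4B, align 4] → 16
@16: version [1B, align 1] → 17
@17: signature [1B, align 1] → 18
@18: inode [14B, align 2] → 32
@32: reserved [1B, align 1] → 33
+7 pad (align 8)
@40: mtime [8B, align 8] → 48
@48: attrs [4B, align 4] → 52
@52: crc [4B, align 4] → 56
size 56, align 8
data bytes 46, size 56 → padding 10

10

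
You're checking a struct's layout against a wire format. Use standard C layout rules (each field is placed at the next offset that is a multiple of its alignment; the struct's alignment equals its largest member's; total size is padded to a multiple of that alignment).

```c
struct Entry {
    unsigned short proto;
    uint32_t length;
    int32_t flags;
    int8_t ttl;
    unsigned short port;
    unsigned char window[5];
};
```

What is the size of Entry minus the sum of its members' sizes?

@0: proto [2B, align 2] → 2
+2 pad (align 4)
@4: length [4B, align 4] → 8
@8: flags [4B, align 4] → 12
@12: ttl [1B, align 1] → 13
+1 pad (align 2)
@14: port [2B, align 2] → 16
@16: window [5B, align 1] → 21
+3 tail pad (align 4)
size 24, align 4
data bytes 18, size 24 → padding 6

6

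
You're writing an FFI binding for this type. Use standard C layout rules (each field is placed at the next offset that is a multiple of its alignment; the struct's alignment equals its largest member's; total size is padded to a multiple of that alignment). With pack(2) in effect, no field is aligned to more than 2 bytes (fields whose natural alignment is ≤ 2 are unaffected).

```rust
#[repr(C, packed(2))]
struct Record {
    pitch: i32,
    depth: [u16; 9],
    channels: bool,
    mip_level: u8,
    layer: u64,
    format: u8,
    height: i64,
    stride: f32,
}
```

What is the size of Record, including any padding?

46

pitch at 0 (size 4, align 2) → ends 4
depth at 4 (size 18, align 2) → ends 22
channels at 22 (size 1, align 1) → ends 23
mip_level at 23 (size 1, align 1) → ends 24
layer at 24 (size 8, align 2) → ends 32
format at 32 (size 1, align 1) → ends 33
pad 1 to align 2 for height
height at 34 (size 8, align 2) → ends 42
stride at 42 (size 4, align 2) → ends 46
total 46 bytes, alignment 2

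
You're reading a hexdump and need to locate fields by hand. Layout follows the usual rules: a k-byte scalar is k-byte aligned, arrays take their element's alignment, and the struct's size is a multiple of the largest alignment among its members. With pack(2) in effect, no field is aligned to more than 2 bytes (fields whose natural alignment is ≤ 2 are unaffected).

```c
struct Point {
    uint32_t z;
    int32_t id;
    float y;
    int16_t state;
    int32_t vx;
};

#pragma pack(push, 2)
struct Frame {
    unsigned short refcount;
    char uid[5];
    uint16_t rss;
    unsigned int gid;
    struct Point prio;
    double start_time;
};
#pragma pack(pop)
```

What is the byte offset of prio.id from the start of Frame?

18

Point: @0: z [4B, align 4] → 4; @4: id [4B, align 4] → 8; @8: y [4B, align 4] → 12; @12: state [2B, align 2] → 14; +2 pad (align 4); @16: vx [4B, align 4] → 20; size 20, align 4
@0: refcount [2B, align 2] → 2
@2: uid [5B, align 1] → 7
+1 pad (align 2)
@8: rss [2B, align 2] → 10
@10: gid [4B, align 2] → 14
@14: prio [20B, align 2] → 34
within Point: id at 4
14 + 4 = 18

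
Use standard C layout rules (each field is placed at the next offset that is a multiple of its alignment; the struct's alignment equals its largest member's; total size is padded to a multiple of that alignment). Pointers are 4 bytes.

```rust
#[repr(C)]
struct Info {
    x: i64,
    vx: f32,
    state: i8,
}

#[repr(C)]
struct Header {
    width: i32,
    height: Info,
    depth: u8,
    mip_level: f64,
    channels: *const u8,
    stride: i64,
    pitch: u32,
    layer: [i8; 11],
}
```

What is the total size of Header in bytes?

Info: @0: x [8B, align 8] → 8; @8: vx [4B, align 4] → 12; @12: state [1B, align 1] → 13; +3 tail pad (align 8); size 16, align 8
@0: width [4B, align 4] → 4
+4 pad (align 8)
@8: height [16B, align 8] → 24
@24: depth [1B, align 1] → 25
+7 pad (align 8)
@32: mip_level [8B, align 8] → 40
@40: channels [4B, align 4] → 44
+4 pad (align 8)
@48: stride [8B, align 8] → 56
@56: pitch [4B, align 4] → 60
@60: layer [11B, align 1] → 71
+1 tail pad (align 8)
size 72, align 8

72 bytes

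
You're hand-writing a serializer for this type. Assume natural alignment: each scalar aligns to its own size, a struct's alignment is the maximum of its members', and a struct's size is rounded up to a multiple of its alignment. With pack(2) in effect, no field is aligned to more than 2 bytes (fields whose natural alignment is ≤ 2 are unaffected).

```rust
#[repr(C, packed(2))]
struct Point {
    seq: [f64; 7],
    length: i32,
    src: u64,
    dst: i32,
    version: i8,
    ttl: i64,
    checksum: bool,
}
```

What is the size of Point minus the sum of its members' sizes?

@0: seq [56B, align 2] → 56
@56: length [4B, align 2] → 60
@60: src [8B, align 2] → 68
@68: dst [4B, align 2] → 72
@72: version [1B, align 1] → 73
+1 pad (align 2)
@74: ttl [8B, align 2] → 82
@82: checksum [1B, align 1] → 83
+1 tail pad (align 2)
size 84, align 2
data bytes 82, size 84 → padding 2

2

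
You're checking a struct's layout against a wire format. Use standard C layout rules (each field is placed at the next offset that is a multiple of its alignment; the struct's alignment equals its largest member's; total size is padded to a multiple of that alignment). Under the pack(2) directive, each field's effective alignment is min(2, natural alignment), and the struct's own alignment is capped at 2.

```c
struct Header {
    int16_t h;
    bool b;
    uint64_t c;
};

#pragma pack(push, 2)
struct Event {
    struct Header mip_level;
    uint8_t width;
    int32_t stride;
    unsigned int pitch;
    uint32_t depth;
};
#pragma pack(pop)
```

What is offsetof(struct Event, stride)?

18

Header: h at 0 (size 2, align 2) → ends 2; b at 2 (size 1, align 1) → ends 3; pad 5 to align 8 for c; c at 8 (size 8, align 8) → ends 16; total 16 bytes, alignment 8
mip_level at 0 (size 16, align 2) → ends 16
width at 16 (size 1, align 1) → ends 17
pad 1 to align 2 for stride
stride at 18 (size 4, align 2) → ends 22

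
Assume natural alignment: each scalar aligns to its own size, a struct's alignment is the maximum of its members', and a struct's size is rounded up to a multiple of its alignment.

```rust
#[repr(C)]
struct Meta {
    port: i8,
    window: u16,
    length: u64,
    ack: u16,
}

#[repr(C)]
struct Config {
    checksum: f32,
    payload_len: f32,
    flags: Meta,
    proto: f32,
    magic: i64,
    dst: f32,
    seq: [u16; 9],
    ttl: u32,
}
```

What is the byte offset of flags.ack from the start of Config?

Meta: port at 0 (size 1, align 1) → ends 1; pad 1 to align 2 for window; window at 2 (size 2, align 2) → ends 4; pad 4 to align 8 for length; length at 8 (size 8, align 8) → ends 16; ack at 16 (size 2, align 2) → ends 18; tail pad 6 to reach multiple of 8; total 24 bytes, alignment 8
checksum at 0 (size 4, align 4) → ends 4
payload_len at 4 (size 4, align 4) → ends 8
flags at 8 (size 24, align 8) → ends 32
within Meta: ack at 16
8 + 16 = 24

24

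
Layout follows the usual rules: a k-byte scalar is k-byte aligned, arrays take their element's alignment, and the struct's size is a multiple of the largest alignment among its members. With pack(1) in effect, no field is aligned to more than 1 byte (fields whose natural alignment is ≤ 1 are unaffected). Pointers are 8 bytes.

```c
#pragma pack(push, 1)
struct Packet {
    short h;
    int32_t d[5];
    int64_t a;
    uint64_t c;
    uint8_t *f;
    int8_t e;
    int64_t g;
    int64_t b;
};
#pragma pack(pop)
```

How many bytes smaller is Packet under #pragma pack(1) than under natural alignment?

natural layout:
  0..2  h  (2B, 2-aligned)
  2..4  -- padding (2B)
  4..24  d  (20B, 4-aligned)
  24..32  a  (8B, 8-aligned)
  32..40  c  (8B, 8-aligned)
  40..48  f  (8B, 8-aligned)
  48..49  e  (1B, 1-aligned)
  49..56  -- padding (7B)
  56..64  g  (8B, 8-aligned)
  64..72  b  (8B, 8-aligned)
  sizeof = 72, alignof = 8
packed(1) layout:
  0..2  h  (2B, 1-aligned)
  2..22  d  (20B, 1-aligned)
  22..30  a  (8B, 1-aligned)
  30..38  c  (8B, 1-aligned)
  38..46  f  (8B, 1-aligned)
  46..47  e  (1B, 1-aligned)
  47..55  g  (8B, 1-aligned)
  55..63  b  (8B, 1-aligned)
  sizeof = 63, alignof = 1
72 − 63 = 9

9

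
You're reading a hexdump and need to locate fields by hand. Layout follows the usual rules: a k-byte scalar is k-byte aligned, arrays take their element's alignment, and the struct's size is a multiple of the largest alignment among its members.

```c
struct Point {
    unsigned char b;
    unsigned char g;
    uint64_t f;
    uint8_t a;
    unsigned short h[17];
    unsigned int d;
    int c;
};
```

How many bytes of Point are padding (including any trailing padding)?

@0: b [1B, align 1] → 1
@1: g [1B, align 1] → 2
+6 pad (align 8)
@8: f [8B, align 8] → 16
@16: a [1B, align 1] → 17
+1 pad (align 2)
@18: h [34B, align 2] → 52
@52: d [4B, align 4] → 56
@56: c [4B, align 4] → 60
+4 tail pad (align 8)
size 64, align 8
data bytes 53, size 64 → padding 11

11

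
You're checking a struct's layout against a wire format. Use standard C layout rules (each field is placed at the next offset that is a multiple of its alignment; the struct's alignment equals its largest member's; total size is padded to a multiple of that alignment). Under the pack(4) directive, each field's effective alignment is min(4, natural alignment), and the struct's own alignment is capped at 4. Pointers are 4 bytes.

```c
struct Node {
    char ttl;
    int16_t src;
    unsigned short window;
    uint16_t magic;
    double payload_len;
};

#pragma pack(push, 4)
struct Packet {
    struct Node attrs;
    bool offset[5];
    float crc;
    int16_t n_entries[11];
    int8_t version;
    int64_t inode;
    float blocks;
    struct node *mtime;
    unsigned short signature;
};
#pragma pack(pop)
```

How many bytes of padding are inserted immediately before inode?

1

Node: ttl at 0 (size 1, align 1) → ends 1; pad 1 to align 2 for src; src at 2 (size 2, align 2) → ends 4; window at 4 (size 2, align 2) → ends 6; magic at 6 (size 2, align 2) → ends 8; payload_len at 8 (size 8, align 8) → ends 16; total 16 bytes, alignment 8
attrs at 0 (size 16, align 4) → ends 16
offset at 16 (size 5, align 1) → ends 21
pad 3 to align 4 for crc
crc at 24 (size 4, align 4) → ends 28
n_entries at 28 (size 22, align 2) → ends 50
version at 50 (size 1, align 1) → ends 51
pad 1 to align 4 for inode
inode at 52 (size 8, align 4) → ends 60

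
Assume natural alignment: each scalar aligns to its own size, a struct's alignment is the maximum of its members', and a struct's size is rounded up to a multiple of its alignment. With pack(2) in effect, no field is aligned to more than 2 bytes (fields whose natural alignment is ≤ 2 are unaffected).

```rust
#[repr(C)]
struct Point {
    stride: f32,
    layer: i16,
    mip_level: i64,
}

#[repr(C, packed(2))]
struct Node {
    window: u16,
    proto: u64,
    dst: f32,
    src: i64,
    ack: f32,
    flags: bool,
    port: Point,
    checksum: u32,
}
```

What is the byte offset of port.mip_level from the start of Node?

Point: stride at 0 (size 4, align 4) → ends 4; layer at 4 (size 2, align 2) → ends 6; pad 2 to align 8 for mip_level; mip_level at 8 (size 8, align 8) → ends 16; total 16 bytes, alignment 8
window at 0 (size 2, align 2) → ends 2
proto at 2 (size 8, align 2) → ends 10
dst at 10 (size 4, align 2) → ends 14
src at 14 (size 8, align 2) → ends 22
ack at 22 (size 4, align 2) → ends 26
flags at 26 (size 1, align 1) → ends 27
pad 1 to align 2 for port
port at 28 (size 16, align 2) → ends 44
within Point: mip_level at 8
28 + 8 = 36

36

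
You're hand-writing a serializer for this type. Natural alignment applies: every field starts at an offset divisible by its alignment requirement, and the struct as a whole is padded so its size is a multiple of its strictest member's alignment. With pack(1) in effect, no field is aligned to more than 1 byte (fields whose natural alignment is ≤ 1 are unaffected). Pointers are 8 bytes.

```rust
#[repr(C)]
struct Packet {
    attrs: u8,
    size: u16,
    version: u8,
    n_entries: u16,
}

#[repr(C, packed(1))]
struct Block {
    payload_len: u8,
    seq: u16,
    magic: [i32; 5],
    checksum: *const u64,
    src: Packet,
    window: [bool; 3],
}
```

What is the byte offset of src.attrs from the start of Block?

Packet: 0..1  attrs  (1B, 1-aligned); 1..2  -- padding (1B); 2..4  size  (2B, 2-aligned); 4..5  version  (1B, 1-aligned); 5..6  -- padding (1B); 6..8  n_entries  (2B, 2-aligned); sizeof = 8, alignof = 2
0..1  payload_len  (1B, 1-aligned)
1..3  seq  (2B, 1-aligned)
3..23  magic  (20B, 1-aligned)
23..31  checksum  (8B, 1-aligned)
31..39  src  (8B, 1-aligned)
within Packet: attrs at 0
31 + 0 = 31

31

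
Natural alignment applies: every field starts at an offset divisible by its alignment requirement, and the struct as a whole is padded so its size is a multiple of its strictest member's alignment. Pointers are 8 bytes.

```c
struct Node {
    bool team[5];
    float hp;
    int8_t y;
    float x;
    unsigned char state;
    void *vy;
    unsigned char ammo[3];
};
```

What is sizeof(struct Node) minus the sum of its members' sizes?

@0: team [5B, align 1] → 5
+3 pad (align 4)
@8: hp [4B, align 4] → 12
@12: y [1B, align 1] → 13
+3 pad (align 4)
@16: x [4B, align 4] → 20
@20: state [1B, align 1] → 21
+3 pad (align 8)
@24: vy [8B, align 8] → 32
@32: ammo [3B, align 1] → 35
+5 tail pad (align 8)
size 40, align 8
data bytes 26, size 40 → padding 14

14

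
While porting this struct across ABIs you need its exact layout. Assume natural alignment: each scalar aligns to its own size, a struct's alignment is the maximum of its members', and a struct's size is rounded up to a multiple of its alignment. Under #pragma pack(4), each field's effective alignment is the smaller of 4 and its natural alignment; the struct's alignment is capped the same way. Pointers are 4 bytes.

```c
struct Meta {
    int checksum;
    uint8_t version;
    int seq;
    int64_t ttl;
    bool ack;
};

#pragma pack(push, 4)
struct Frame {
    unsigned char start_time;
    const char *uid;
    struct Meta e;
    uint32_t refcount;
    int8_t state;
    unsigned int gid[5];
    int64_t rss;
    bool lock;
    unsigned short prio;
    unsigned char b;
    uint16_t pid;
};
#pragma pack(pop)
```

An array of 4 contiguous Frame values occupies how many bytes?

336

Meta: @0: checksum [4B, align 4] → 4; @4: version [1B, align 1] → 5; +3 pad (align 4); @8: seq [4B, align 4] → 12; +4 pad (align 8); @16: ttl [8B, align 8] → 24; @24: ack [1B, align 1] → 25; +7 tail pad (align 8); size 32, align 8
@0: start_time [1B, align 1] → 1
+3 pad (align 4)
@4: uid [4B, align 4] → 8
@8: e [32B, align 4] → 40
@40: refcount [4B, align 4] → 44
@44: state [1B, align 1] → 45
+3 pad (align 4)
@48: gid [20B, align 4] → 68
@68: rss [8B, align 4] → 76
@76: lock [1B, align 1] → 77
+1 pad (align 2)
@78: prio [2B, align 2] → 80
@80: b [1B, align 1] → 81
+1 pad (align 2)
@82: pid [2B, align 2] → 84
size 84, align 4
array of 4: 4 × 84 = 336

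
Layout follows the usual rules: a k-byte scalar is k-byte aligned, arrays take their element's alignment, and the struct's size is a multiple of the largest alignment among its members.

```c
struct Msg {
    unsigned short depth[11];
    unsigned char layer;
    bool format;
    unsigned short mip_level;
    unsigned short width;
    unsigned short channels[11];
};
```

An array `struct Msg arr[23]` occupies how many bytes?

1150

@0: depth [22B, align 2] → 22
@22: layer [1B, align 1] → 23
@23: format [1B, align 1] → 24
@24: mip_level [2B, align 2] → 26
@26: width [2B, align 2] → 28
@28: channels [22B, align 2] → 50
size 50, align 2
array of 23: 23 × 50 = 1150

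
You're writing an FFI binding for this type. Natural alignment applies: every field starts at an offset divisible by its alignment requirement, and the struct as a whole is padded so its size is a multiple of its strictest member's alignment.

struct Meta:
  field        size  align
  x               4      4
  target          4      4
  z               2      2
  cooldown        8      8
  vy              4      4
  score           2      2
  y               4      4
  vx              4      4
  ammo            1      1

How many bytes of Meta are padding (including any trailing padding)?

@0: x [4B, align 4] → 4
@4: target [4B, align 4] → 8
@8: z [2B, align 2] → 10
+6 pad (align 8)
@16: cooldown [8B, align 8] → 24
@24: vy [4B, align 4] → 28
@28: score [2B, align 2] → 30
+2 pad (align 4)
@32: y [4B, align 4] → 36
@36: vx [4B, align 4] → 40
@40: ammo [1B, align 1] → 41
+7 tail pad (align 8)
size 48, align 8
data bytes 33, size 48 → padding 15

15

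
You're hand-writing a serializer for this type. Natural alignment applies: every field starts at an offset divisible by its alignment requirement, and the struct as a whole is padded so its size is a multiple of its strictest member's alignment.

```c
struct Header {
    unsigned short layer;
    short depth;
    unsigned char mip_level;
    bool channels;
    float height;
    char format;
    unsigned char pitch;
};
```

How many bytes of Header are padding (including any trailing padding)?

0..2  layer  (2B, 2-aligned)
2..4  depth  (2B, 2-aligned)
4..5  mip_level  (1B, 1-aligned)
5..6  channels  (1B, 1-aligned)
6..8  -- padding (2B)
8..12  height  (4B, 4-aligned)
12..13  format  (1B, 1-aligned)
13..14  pitch  (1B, 1-aligned)
14..16  -- tail padding (2B)
sizeof = 16, alignof = 4
data bytes 12, size 16 → padding 4

4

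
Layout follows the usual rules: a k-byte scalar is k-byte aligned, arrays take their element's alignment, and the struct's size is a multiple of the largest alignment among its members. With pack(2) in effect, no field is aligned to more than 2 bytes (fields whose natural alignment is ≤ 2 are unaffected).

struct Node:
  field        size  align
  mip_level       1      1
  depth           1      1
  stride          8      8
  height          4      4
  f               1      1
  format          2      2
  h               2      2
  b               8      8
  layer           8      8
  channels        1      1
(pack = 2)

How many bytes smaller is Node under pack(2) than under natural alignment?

18

natural layout:
  0..1  mip_level  (1B, 1-aligned)
  1..2  depth  (1B, 1-aligned)
  2..8  -- padding (6B)
  8..16  stride  (8B, 8-aligned)
  16..20  height  (4B, 4-aligned)
  20..21  f  (1B, 1-aligned)
  21..22  -- padding (1B)
  22..24  format  (2B, 2-aligned)
  24..26  h  (2B, 2-aligned)
  26..32  -- padding (6B)
  32..40  b  (8B, 8-aligned)
  40..48  layer  (8B, 8-aligned)
  48..49  channels  (1B, 1-aligned)
  49..56  -- tail padding (7B)
  sizeof = 56, alignof = 8
packed(2) layout:
  0..1  mip_level  (1B, 1-aligned)
  1..2  depth  (1B, 1-aligned)
  2..10  stride  (8B, 2-aligned)
  10..14  height  (4B, 2-aligned)
  14..15  f  (1B, 1-aligned)
  15..16  -- padding (1B)
  16..18  format  (2B, 2-aligned)
  18..20  h  (2B, 2-aligned)
  20..28  b  (8B, 2-aligned)
  28..36  layer  (8B, 2-aligned)
  36..37  channels  (1B, 1-aligned)
  37..38  -- tail padding (1B)
  sizeof = 38, alignof = 2
56 − 38 = 18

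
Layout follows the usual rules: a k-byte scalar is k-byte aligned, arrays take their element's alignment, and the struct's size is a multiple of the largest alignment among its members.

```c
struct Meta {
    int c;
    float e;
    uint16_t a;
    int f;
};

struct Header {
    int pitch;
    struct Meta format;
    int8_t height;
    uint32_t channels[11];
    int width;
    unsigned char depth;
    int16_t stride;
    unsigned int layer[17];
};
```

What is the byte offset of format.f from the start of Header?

16

Meta: @0: c [4B, align 4] → 4; @4: e [4B, align 4] → 8; @8: a [2B, align 2] → 10; +2 pad (align 4); @12: f [4B, align 4] → 16; size 16, align 4
@0: pitch [4B, align 4] → 4
@4: format [16B, align 4] → 20
within Meta: f at 12
4 + 12 = 16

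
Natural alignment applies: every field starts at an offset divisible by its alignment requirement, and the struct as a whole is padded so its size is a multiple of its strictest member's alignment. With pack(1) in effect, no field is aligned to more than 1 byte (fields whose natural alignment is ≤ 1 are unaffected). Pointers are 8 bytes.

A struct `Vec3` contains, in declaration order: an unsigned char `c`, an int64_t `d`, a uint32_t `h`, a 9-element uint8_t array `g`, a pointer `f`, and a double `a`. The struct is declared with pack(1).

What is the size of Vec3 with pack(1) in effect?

@0: c [1B, align 1] → 1
@1: d [8B, align 1] → 9
@9: h [4B, align 1] → 13
@13: g [9B, align 1] → 22
@22: f [8B, align 1] → 30
@30: a [8B, align 1] → 38
size 38, align 1

38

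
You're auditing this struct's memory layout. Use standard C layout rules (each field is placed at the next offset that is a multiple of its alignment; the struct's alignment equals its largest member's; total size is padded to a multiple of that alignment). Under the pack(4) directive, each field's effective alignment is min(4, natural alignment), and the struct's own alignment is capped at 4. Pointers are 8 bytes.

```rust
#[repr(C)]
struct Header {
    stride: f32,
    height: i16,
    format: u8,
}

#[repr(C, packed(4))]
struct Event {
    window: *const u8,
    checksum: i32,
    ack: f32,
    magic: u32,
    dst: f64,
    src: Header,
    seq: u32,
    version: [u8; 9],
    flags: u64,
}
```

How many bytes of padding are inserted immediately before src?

0

Header: 0..4  stride  (4B, 4-aligned); 4..6  height  (2B, 2-aligned); 6..7  format  (1B, 1-aligned); 7..8  -- tail padding (1B); sizeof = 8, alignof = 4
0..8  window  (8B, 4-aligned)
8..12  checksum  (4B, 4-aligned)
12..16  ack  (4B, 4-aligned)
16..20  magic  (4B, 4-aligned)
20..28  dst  (8B, 4-aligned)
28..36  src  (8B, 4-aligned)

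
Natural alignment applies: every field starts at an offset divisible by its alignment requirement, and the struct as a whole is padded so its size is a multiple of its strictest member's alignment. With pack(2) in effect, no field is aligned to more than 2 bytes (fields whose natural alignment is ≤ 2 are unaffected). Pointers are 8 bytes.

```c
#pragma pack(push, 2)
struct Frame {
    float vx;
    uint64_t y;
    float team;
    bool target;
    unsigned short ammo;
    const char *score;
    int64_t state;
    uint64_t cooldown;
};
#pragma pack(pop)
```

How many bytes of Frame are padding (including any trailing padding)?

@0: vx [4B, align 2] → 4
@4: y [8B, align 2] → 12
@12: team [4B, align 2] → 16
@16: target [1B, align 1] → 17
+1 pad (align 2)
@18: ammo [2B, align 2] → 20
@20: score [8B, align 2] → 28
@28: state [8B, align 2] → 36
@36: cooldown [8B, align 2] → 44
size 44, align 2
data bytes 43, size 44 → padding 1

1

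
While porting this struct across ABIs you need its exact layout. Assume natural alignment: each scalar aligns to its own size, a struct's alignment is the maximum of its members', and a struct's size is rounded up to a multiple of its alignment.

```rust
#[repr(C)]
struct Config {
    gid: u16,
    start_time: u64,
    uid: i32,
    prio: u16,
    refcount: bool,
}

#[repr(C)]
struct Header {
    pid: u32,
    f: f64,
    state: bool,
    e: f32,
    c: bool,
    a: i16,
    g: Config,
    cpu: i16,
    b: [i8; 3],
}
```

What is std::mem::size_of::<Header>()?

Config: @0: gid [2B, align 2] → 2; +6 pad (align 8); @8: start_time [8B, align 8] → 16; @16: uid [4B, align 4] → 20; @20: prio [2B, align 2] → 22; @22: refcount [1B, align 1] → 23; +1 tail pad (align 8); size 24, align 8
@0: pid [4B, align 4] → 4
+4 pad (align 8)
@8: f [8B, align 8] → 16
@16: state [1B, align 1] → 17
+3 pad (align 4)
@20: e [4B, align 4] → 24
@24: c [1B, align 1] → 25
+1 pad (align 2)
@26: a [2B, align 2] → 28
+4 pad (align 8)
@32: g [24B, align 8] → 56
@56: cpu [2B, align 2] → 58
@58: b [3B, align 1] → 61
+3 tail pad (align 8)
size 64, align 8

64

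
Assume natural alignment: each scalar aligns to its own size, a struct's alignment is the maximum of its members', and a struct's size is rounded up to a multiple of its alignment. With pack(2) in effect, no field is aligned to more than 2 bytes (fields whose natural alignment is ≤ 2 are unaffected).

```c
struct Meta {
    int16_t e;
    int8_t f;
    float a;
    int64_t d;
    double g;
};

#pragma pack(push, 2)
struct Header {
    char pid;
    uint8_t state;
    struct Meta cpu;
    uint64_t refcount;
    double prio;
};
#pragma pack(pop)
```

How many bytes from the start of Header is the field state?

1

Meta: 0..2  e  (2B, 2-aligned); 2..3  f  (1B, 1-aligned); 3..4  -- padding (1B); 4..8  a  (4B, 4-aligned); 8..16  d  (8B, 8-aligned); 16..24  g  (8B, 8-aligned); sizeof = 24, alignof = 8
0..1  pid  (1B, 1-aligned)
1..2  state  (1B, 1-aligned)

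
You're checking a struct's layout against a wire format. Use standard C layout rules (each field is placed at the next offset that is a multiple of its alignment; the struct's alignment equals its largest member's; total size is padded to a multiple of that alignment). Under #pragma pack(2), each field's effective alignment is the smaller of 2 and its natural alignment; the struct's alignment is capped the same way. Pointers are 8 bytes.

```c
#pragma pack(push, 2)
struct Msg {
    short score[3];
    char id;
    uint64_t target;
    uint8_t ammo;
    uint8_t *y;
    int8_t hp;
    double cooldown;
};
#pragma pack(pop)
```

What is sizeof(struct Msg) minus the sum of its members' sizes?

3

score at 0 (size 6, align 2) → ends 6
id at 6 (size 1, align 1) → ends 7
pad 1 to align 2 for target
target at 8 (size 8, align 2) → ends 16
ammo at 16 (size 1, align 1) → ends 17
pad 1 to align 2 for y
y at 18 (size 8, align 2) → ends 26
hp at 26 (size 1, align 1) → ends 27
pad 1 to align 2 for cooldown
cooldown at 28 (size 8, align 2) → ends 36
total 36 bytes, alignment 2
data bytes 33, size 36 → padding 3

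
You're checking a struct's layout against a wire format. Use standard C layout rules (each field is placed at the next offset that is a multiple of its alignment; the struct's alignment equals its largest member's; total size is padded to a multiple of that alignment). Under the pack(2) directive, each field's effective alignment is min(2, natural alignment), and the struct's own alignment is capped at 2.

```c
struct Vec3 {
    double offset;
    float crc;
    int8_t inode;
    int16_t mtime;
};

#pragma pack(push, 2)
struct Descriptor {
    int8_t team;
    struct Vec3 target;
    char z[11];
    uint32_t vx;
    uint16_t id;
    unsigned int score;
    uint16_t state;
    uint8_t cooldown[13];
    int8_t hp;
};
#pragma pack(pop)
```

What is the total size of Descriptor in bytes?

56

Vec3: offset at 0 (size 8, align 8) → ends 8; crc at 8 (size 4, align 4) → ends 12; inode at 12 (size 1, align 1) → ends 13; pad 1 to align 2 for mtime; mtime at 14 (size 2, align 2) → ends 16; total 16 bytes, alignment 8
team at 0 (size 1, align 1) → ends 1
pad 1 to align 2 for target
target at 2 (size 16, align 2) → ends 18
z at 18 (size 11, align 1) → ends 29
pad 1 to align 2 for vx
vx at 30 (size 4, align 2) → ends 34
id at 34 (size 2, align 2) → ends 36
score at 36 (size 4, align 2) → ends 40
state at 40 (size 2, align 2) → ends 42
cooldown at 42 (size 13, align 1) → ends 55
hp at 55 (size 1, align 1) → ends 56
total 56 bytes, alignment 2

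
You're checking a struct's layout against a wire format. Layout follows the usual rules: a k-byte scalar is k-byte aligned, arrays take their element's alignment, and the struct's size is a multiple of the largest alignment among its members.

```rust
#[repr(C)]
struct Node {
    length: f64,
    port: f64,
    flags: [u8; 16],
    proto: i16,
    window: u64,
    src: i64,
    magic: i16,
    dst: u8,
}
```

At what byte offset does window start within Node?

length at 0 (size 8, align 8) → ends 8
port at 8 (size 8, align 8) → ends 16
flags at 16 (size 16, align 1) → ends 32
proto at 32 (size 2, align 2) → ends 34
pad 6 to align 8 for window
window at 40 (size 8, align 8) → ends 48

40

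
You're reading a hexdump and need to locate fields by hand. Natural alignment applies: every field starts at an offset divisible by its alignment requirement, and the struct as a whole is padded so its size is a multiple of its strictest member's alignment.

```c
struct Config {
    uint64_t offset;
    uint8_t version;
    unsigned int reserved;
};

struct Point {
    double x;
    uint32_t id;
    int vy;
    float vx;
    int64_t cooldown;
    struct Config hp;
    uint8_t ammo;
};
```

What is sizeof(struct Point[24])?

Config: @0: offset [8B, align 8] → 8; @8: version [1B, align 1] → 9; +3 pad (align 4); @12: reserved [4B, align 4] → 16; size 16, align 8
@0: x [8B, align 8] → 8
@8: id [4B, align 4] → 12
@12: vy [4B, align 4] → 16
@16: vx [4B, align 4] → 20
+4 pad (align 8)
@24: cooldown [8B, align 8] → 32
@32: hp [16B, align 8] → 48
@48: ammo [1B, align 1] → 49
+7 tail pad (align 8)
size 56, align 8
array of 24: 24 × 56 = 1344

1344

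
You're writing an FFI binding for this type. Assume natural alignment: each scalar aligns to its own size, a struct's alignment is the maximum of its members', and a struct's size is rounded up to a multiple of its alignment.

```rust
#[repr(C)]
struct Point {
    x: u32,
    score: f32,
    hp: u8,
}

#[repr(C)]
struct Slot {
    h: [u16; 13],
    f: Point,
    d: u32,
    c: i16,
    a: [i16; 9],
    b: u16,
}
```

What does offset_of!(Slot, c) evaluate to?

44

Point: 0..4  x  (4B, 4-aligned); 4..8  score  (4B, 4-aligned); 8..9  hp  (1B, 1-aligned); 9..12  -- tail padding (3B); sizeof = 12, alignof = 4
0..26  h  (26B, 2-aligned)
26..28  -- padding (2B)
28..40  f  (12B, 4-aligned)
40..44  d  (4B, 4-aligned)
44..46  c  (2B, 2-aligned)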